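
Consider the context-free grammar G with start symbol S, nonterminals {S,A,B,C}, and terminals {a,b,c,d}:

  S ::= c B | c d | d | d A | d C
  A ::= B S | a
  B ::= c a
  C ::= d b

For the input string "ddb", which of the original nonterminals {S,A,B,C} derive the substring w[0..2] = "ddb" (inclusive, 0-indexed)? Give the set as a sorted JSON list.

CNF form of G:
  S -> T0 B | T0 T2 | T2 A | T2 C | d
  A -> B S | a
  B -> T0 T1
  C -> T2 T3
  T0 -> c
  T1 -> a
  T2 -> d
  T3 -> b

CYK table (by increasing span) (cells [i..j] with 0 ≤ i ≤ j ≤ 2 only):
  [0..0]={S,T2}  "d"  orig:{S}
  [1..1]={S,T2}  "d"  orig:{S}
  [2..2]={T3}  "b"  orig:{}
  [0..1]=∅  "dd"
  [1..2]={C}  "db"
  [0..2]={S}  "ddb"

Original NTs in T[0,2] deriving "ddb": ["S"]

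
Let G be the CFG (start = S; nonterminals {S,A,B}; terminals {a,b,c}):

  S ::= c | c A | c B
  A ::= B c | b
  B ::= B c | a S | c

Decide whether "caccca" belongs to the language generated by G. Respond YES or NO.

CNF form of G:
  S -> T0 A | T0 B | c
  A -> B T0 | b
  B -> B T0 | T1 S | c
  T0 -> c
  T1 -> a

CYK fill:
  [0..0]={B,S,T0}  "c"  orig:{B,S}
  [1..1]={T1}  "a"  orig:{}
  [2..2]={B,S,T0}  "c"  orig:{B,S}
  [3..3]={B,S,T0}  "c"  orig:{B,S}
  [4..4]={B,S,T0}  "c"  orig:{B,S}
  [5..5]={T1}  "a"  orig:{}
  [0..1]=∅  "ca"
  [1..2]={B}  "ac"
  [2..3]={A,B,S}  "cc"
  [3..4]={A,B,S}  "cc"
  [4..5]=∅  "ca"
  [0..2]={S}  "cac"
  [1..3]={A,B}  "acc"
  [2..4]={A,B,S}  "ccc"
  [3..5]=∅  "cca"
  [0..3]={S}  "cacc"
  [1..4]={A,B}  "accc"
  [2..5]=∅  "ccca"
  [0..4]={S}  "caccc"
  [1..5]=∅  "accca"
  [0..5]=∅  "caccca"

S ∉ T[0,5] ⇒ NO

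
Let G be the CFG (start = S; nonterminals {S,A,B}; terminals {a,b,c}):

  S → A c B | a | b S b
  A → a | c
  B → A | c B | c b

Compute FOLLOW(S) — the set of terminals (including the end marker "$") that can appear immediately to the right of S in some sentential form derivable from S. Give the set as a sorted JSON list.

Compute FIRST by fixpoint:
iter 1:
  A via A→a: +{a}
  A via A→c: +{c}
  B via B→A: +{a,c}
  S via S→A c B: +{a,c}
  S via S→b S b: +{b}
  FIRST(S)={a,b,c}  FIRST(A)={a,c}  FIRST(B)={a,c}
iter 2: done
  FIRST(S)={a,b,c}  FIRST(A)={a,c}  FIRST(B)={a,c}

Compute FOLLOW by fixpoint:
seed FOLLOW(S) with $
[1]
  S→A c B: FOLLOW(A) ⊇ FIRST(c) = {c}; new: +{c}
  S→A c B: FOLLOW(B) ⊇ FOLLOW(S) ⊇ {$}; new: +{$}
  S→b S b: FOLLOW(S) ⊇ FIRST(b) = {b}; new: +{b}
  FOLLOW[S]={$,b}  FOLLOW[A]={c}  FOLLOW[B]={$}
[2]
  B→A: FOLLOW(A) ⊇ FOLLOW(B) ⊇ {$}; new: +{$}
  S→A c B: FOLLOW(B) ⊇ FOLLOW(S) ⊇ {$,b}; new: +{b}
  FOLLOW[S]={$,b}  FOLLOW[A]={$,c}  FOLLOW[B]={$,b}
[3]
  B→A: FOLLOW(A) ⊇ FOLLOW(B) ⊇ {$,b}; new: +{b}
  FOLLOW[S]={$,b}  FOLLOW[A]={$,b,c}  FOLLOW[B]={$,b}
[4] done
  FOLLOW[S]={$,b}  FOLLOW[A]={$,b,c}  FOLLOW[B]={$,b}

FOLLOW(S) = ["$", "b"]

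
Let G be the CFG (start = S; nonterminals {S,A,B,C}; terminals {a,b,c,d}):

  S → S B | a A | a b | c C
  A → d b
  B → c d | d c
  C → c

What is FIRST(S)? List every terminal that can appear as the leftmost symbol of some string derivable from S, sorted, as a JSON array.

FIRST sets, iterate to fixpoint:
[1]
  A via A→d b: +{d}
  B via B→c d: +{c}
  B via B→d c: +{d}
  C via C→c: +{c}
  S via S→a A: +{a}
  S via S→c C: +{c}
  FIRST[S]={a,c}  FIRST[A]={d}  FIRST[B]={c,d}  FIRST[C]={c}
[2] done
  FIRST[S]={a,c}  FIRST[A]={d}  FIRST[B]={c,d}  FIRST[C]={c}

FIRST(S) = ["a", "c"]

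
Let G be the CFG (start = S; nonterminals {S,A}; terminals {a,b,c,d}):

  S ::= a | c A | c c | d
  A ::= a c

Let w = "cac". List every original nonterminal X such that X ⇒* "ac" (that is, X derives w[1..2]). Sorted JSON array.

CNF form of G:
  S -> T1 A | T1 T1 | a | d
  A -> T0 T1
  T0 -> a
  T1 -> c

CYK fill, restricted to cells inside w[1..2]:
  T[1,1] 'a' = {S,T0}  orig:{S}
  T[2,2] 'c' = {T1}  orig:{}
  T[1,2] 'ac' = {A}

Original NTs in T[1,2] deriving "ac": ["A"]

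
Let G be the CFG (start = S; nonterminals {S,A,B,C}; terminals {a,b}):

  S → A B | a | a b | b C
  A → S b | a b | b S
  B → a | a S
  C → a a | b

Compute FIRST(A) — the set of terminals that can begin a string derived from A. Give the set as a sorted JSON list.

Compute FIRST by fixpoint:
round 1:
  A via A→a b: +{a}
  A via A→b S: +{b}
  B via B→a: +{a}
  C via C→a a: +{a}
  C via C→b: +{b}
  S via S→A B: +{a,b}
  FIRST(S)={a,b}  FIRST(A)={a,b}  FIRST(B)={a}  FIRST(C)={a,b}
round 2: done
  FIRST(S)={a,b}  FIRST(A)={a,b}  FIRST(B)={a}  FIRST(C)={a,b}

FIRST(A) = ["a", "b"]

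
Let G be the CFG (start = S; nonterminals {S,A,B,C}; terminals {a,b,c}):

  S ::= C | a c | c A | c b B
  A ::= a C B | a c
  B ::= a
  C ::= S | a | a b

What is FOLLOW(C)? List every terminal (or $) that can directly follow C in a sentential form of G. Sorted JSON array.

FIRST sets, iterate to fixpoint:
iter 1:
  A via A→a C B: +{a}
  B via B→a: +{a}
  C via C→a: +{a}
  S via S→C: +{a}
  S via S→c A: +{c}
  FIRST[S]={a,c}  FIRST[A]={a}  FIRST[B]={a}  FIRST[C]={a}
iter 2:
  C via C→S: +{c}
  FIRST[S]={a,c}  FIRST[A]={a}  FIRST[B]={a}  FIRST[C]={a,c}
iter 3: done
  FIRST[S]={a,c}  FIRST[A]={a}  FIRST[B]={a}  FIRST[C]={a,c}

FOLLOW iteration:
FOLLOW(S) := {$}
round 1:
  A→a C B: FOLLOW(C) ⊇ FIRST(B) = {a}; new: +{a}
  C→S: FOLLOW(S) ⊇ FOLLOW(C) ⊇ {a}; new: +{a}
  S→C: FOLLOW(C) ⊇ FOLLOW(S) ⊇ {$,a}; new: +{$}
  S→c A: FOLLOW(A) ⊇ FOLLOW(S) ⊇ {$,a}; new: +{$,a}
  S→c b B: FOLLOW(B) ⊇ FOLLOW(S) ⊇ {$,a}; new: +{$,a}
  FOLLOW(S)={$,a}  FOLLOW(A)={$,a}  FOLLOW(B)={$,a}  FOLLOW(C)={$,a}
round 2: done
  FOLLOW(S)={$,a}  FOLLOW(A)={$,a}  FOLLOW(B)={$,a}  FOLLOW(C)={$,a}

FOLLOW(C) = ["$", "a"]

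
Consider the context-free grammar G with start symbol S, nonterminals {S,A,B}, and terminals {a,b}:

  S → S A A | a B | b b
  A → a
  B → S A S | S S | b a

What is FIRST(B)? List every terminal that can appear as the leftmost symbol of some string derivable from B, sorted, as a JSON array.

FIRST iteration:
round 1:
  A via A→a: +{a}
  B via B→b a: +{b}
  S via S→a B: +{a}
  S via S→b b: +{b}
  FIRST[S]={a,b}  FIRST[A]={a}  FIRST[B]={b}
round 2:
  B via B→S A S: +{a}
  FIRST[S]={a,b}  FIRST[A]={a}  FIRST[B]={a,b}
round 3: done
  FIRST[S]={a,b}  FIRST[A]={a}  FIRST[B]={a,b}

FIRST(B) = ["a", "b"]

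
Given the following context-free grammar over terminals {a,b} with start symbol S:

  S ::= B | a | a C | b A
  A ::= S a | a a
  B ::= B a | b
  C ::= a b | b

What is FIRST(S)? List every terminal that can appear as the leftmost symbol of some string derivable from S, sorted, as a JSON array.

Compute FIRST by fixpoint:
pass 1:
  A via A→a a: +{a}
  B via B→b: +{b}
  C via C→a b: +{a}
  C via C→b: +{b}
  S via S→B: +{b}
  S via S→a: +{a}
  FIRST(S)={a,b}  FIRST(A)={a}  FIRST(B)={b}  FIRST(C)={a,b}
pass 2:
  A via A→S a: +{b}
  FIRST(S)={a,b}  FIRST(A)={a,b}  FIRST(B)={b}  FIRST(C)={a,b}
pass 3: done
  FIRST(S)={a,b}  FIRST(A)={a,b}  FIRST(B)={b}  FIRST(C)={a,b}

FIRST(S) = ["a", "b"]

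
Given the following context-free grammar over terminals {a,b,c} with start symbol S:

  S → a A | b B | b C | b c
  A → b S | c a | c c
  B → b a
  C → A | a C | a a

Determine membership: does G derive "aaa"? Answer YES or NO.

CNF form of G:
  S -> T0 B | T0 C | T0 T1 | T2 A
  A -> T0 S | T1 T1 | T1 T2
  B -> T0 T2
  C -> T0 S | T1 T1 | T1 T2 | T2 C | T2 T2
  T0 -> b
  T1 -> c
  T2 -> a

Fill CYK table bottom-up:
  [0..0]={T2}  "a"  orig:{}
  [1..1]={T2}  "a"  orig:{}
  [2..2]={T2}  "a"  orig:{}
  [0..1]={C}  "aa"
  [1..2]={C}  "aa"
  [0..2]={C}  "aaa"

S ∉ T[0,2] ⇒ NO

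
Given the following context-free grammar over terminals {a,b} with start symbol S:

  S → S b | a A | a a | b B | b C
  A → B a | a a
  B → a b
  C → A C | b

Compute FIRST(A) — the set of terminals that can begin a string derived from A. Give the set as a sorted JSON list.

Compute FIRST by fixpoint:
pass 1:
  A via A→a a: +{a}
  B via B→a b: +{a}
  C via C→A C: +{a}
  C via C→b: +{b}
  S via S→a A: +{a}
  S via S→b B: +{b}
  FIRST(S)={a,b}  FIRST(A)={a}  FIRST(B)={a}  FIRST(C)={a,b}
pass 2: done
  FIRST(S)={a,b}  FIRST(A)={a}  FIRST(B)={a}  FIRST(C)={a,b}

FIRST(A) = ["a"]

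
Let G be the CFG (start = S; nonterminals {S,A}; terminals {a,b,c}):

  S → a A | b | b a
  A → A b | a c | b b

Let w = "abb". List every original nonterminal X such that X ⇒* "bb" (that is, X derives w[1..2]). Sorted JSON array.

CNF form of G:
  S -> T0 T1 | T1 A | b
  A -> A T0 | T0 T0 | T1 T2
  T0 -> b
  T1 -> a
  T2 -> c

CYK table (by increasing span), restricted to cells inside w[1..2]:
  cell(1,1) b: {S,T0}  orig:{S}
  cell(2,2) b: {S,T0}  orig:{S}
  cell(1,2) bb: {A}

Original NTs in T[1,2] deriving "bb": ["A"]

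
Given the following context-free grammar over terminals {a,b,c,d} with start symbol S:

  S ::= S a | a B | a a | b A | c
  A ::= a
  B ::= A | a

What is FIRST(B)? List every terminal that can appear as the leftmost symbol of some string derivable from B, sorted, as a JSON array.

FIRST iteration:
pass 1:
  A via A→a: +{a}
  B via B→A: +{a}
  S via S→a B: +{a}
  S via S→b A: +{b}
  S via S→c: +{c}
  S: {a,b,c}  A: {a}  B: {a}
pass 2: — fixpoint
  S: {a,b,c}  A: {a}  B: {a}

FIRST(B) = ["a"]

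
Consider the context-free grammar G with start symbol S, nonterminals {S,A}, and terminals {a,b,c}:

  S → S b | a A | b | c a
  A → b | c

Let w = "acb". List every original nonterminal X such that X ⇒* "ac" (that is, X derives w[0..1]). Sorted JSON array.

Convert to CNF:
  S -> S T0 | T1 A | T2 T1 | b
  A -> b | c
  T0 -> b
  T1 -> a
  T2 -> c

CYK table (by increasing span) — only the sub-triangle for w[0..1]:
  [0..0]={T1}  "a"  orig:{}
  [1..1]={A,T2}  "c"  orig:{A}
  [0..1]={S}  "ac"

Original NTs in T[0,1] deriving "ac": ["S"]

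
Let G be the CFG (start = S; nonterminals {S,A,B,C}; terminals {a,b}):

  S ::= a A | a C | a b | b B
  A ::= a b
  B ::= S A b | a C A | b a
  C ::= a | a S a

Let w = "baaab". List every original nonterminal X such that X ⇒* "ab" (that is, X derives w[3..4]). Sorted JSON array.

CNF form of G:
  S -> T0 A | T0 C | T0 T1 | T1 B
  A -> T0 T1
  B -> S X2 | T0 X3 | T1 T0
  C -> T0 X4 | a
  T0 -> a
  T1 -> b
  X2 -> A T1
  X3 -> C A
  X4 -> S T0

Fill CYK table bottom-up — only the sub-triangle for w[3..4]:
  cell(3,3) a: {C,T0}  orig:{C}
  cell(4,4) b: {T1}  orig:{}
  cell(3,4) ab: {A,S}

Original NTs in T[3,4] deriving "ab": ["A", "S"]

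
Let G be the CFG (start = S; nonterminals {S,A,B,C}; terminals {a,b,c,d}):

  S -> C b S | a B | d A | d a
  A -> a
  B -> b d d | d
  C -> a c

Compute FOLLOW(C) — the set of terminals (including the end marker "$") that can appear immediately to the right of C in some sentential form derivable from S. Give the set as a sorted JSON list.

FIRST sets, iterate to fixpoint:
[1]
  A via A→a: +{a}
  B via B→b d d: +{b}
  B via B→d: +{d}
  C via C→a c: +{a}
  S via S→C b S: +{a}
  S via S→d A: +{d}
  FIRST[S]={a,d}  FIRST[A]={a}  FIRST[B]={b,d}  FIRST[C]={a}
[2] done
  FIRST[S]={a,d}  FIRST[A]={a}  FIRST[B]={b,d}  FIRST[C]={a}

Compute FOLLOW by fixpoint:
seed FOLLOW(S) with $
pass 1:
  S→C b S: FOLLOW(C) ⊇ FIRST(b) = {b}; new: +{b}
  S→a B: FOLLOW(B) ⊇ FOLLOW(S) ⊇ {$}; new: +{$}
  S→d A: FOLLOW(A) ⊇ FOLLOW(S) ⊇ {$}; new: +{$}
  FOLLOW[S]={$}  FOLLOW[A]={$}  FOLLOW[B]={$}  FOLLOW[C]={b}
pass 2: — fixpoint
  FOLLOW[S]={$}  FOLLOW[A]={$}  FOLLOW[B]={$}  FOLLOW[C]={b}

FOLLOW(C) = ["b"]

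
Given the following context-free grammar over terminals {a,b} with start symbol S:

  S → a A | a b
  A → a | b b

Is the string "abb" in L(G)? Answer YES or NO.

Convert to CNF:
  S -> T1 A | T1 T0
  A -> T0 T0 | a
  T0 -> b
  T1 -> a

Fill CYK table bottom-up:
  [0..0]={A,T1}  "a"  orig:{A}
  [1..1]={T0}  "b"  orig:{}
  [2..2]={T0}  "b"  orig:{}
  [0..1]={S}  "ab"
  [1..2]={A}  "bb"
  [0..2]={S}  "abb"

S ∈ T[0,2] ⇒ YES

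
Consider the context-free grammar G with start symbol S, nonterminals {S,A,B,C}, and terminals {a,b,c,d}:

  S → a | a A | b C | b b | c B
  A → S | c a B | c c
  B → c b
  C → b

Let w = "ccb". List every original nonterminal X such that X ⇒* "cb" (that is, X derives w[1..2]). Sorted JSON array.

Convert to CNF:
  S -> T0 A | T1 C | T1 T1 | T2 B | a
  A -> T0 A | T1 C | T1 T1 | T2 B | T2 T2 | T2 X3 | a
  B -> T2 T1
  C -> b
  T0 -> a
  T1 -> b
  T2 -> c
  X3 -> T0 B

Fill CYK table bottom-up, restricted to cells inside w[1..2]:
  [1..1]={T2}  "c"  orig:{}
  [2..2]={C,T1}  "b"  orig:{C}
  [1..2]={B}  "cb"

Original NTs in T[1,2] deriving "cb": ["B"]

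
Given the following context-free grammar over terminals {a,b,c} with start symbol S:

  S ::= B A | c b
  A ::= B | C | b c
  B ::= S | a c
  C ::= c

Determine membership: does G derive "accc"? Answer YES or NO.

CNF form of G:
  S -> B A | T1 T2
  A -> B A | T0 T1 | T1 T2 | T2 T1 | c
  B -> B A | T0 T1 | T1 T2
  C -> c
  T0 -> a
  T1 -> c
  T2 -> b

CYK table (by increasing span):
  [0..0]={T0}  "a"  orig:{}
  [1..1]={A,C,T1}  "c"  orig:{A,C}
  [2..2]={A,C,T1}  "c"  orig:{A,C}
  [3..3]={A,C,T1}  "c"  orig:{A,C}
  [0..1]={A,B}  "ac"
  [1..2]=∅  "cc"
  [2..3]=∅  "cc"
  [0..2]={A,B,S}  "acc"
  [1..3]=∅  "ccc"
  [0..3]={A,B,S}  "accc"

S ∈ T[0,3] ⇒ YES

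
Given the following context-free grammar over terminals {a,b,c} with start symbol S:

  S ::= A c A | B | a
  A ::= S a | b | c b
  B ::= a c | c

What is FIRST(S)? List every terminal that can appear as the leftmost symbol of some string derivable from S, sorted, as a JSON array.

FIRST iteration:
[1]
  A via A→b: +{b}
  A via A→c b: +{c}
  B via B→a c: +{a}
  B via B→c: +{c}
  S via S→A c A: +{b,c}
  S via S→B: +{a}
  FIRST(S)={a,b,c}  FIRST(A)={b,c}  FIRST(B)={a,c}
[2]
  A via A→S a: +{a}
  FIRST(S)={a,b,c}  FIRST(A)={a,b,c}  FIRST(B)={a,c}
[3] done
  FIRST(S)={a,b,c}  FIRST(A)={a,b,c}  FIRST(B)={a,c}

FIRST(S) = ["a", "b", "c"]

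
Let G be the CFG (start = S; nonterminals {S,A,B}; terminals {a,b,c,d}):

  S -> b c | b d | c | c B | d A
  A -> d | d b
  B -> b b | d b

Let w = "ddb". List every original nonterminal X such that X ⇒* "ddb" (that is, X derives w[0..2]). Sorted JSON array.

CNF form of G:
  S -> T0 A | T1 T0 | T1 T2 | T2 B | c
  A -> T0 T1 | d
  B -> T0 T1 | T1 T1
  T0 -> d
  T1 -> b
  T2 -> c

CYK fill — only the sub-triangle for w[0..2]:
  cell(0,0) d: {A,T0}  orig:{A}
  cell(1,1) d: {A,T0}  orig:{A}
  cell(2,2) b: {T1}  orig:{}
  cell(0,1) dd: {S}
  cell(1,2) db: {A,B}
  cell(0,2) ddb: {S}

Original NTs in T[0,2] deriving "ddb": ["S"]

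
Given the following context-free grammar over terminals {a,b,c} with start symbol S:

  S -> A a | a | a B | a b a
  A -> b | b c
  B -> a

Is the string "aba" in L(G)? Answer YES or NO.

Convert to CNF:
  S -> A T2 | T2 B | T2 X3 | a
  A -> T0 T1 | b
  B -> a
  T0 -> b
  T1 -> c
  T2 -> a
  X3 -> T0 T2

CYK table (by increasing span):
  T[0,0] 'a' = {B,S,T2}  orig:{B,S}
  T[1,1] 'b' = {A,T0}  orig:{A}
  T[2,2] 'a' = {B,S,T2}  orig:{B,S}
  T[0,1] 'ab' = ∅
  T[1,2] 'ba' = {S,X3}  orig:{S}
  T[0,2] 'aba' = {S}

S ∈ T[0,2] ⇒ YES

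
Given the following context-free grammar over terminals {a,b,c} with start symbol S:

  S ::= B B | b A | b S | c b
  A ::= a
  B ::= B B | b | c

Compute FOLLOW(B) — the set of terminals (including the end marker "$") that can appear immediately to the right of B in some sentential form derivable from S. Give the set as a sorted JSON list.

FIRST sets, iterate to fixpoint:
iter 1:
  A via A→a: +{a}
  B via B→b: +{b}
  B via B→c: +{c}
  S via S→B B: +{b,c}
  FIRST[S]={b,c}  FIRST[A]={a}  FIRST[B]={b,c}
iter 2: done
  FIRST[S]={b,c}  FIRST[A]={a}  FIRST[B]={b,c}

Compute FOLLOW by fixpoint:
seed FOLLOW(S) with $
pass 1:
  B→B B: FOLLOW(B) ⊇ FIRST(B) = {b,c}; new: +{b,c}
  S→B B: FOLLOW(B) ⊇ FOLLOW(S) ⊇ {$}; new: +{$}
  S→b A: FOLLOW(A) ⊇ FOLLOW(S) ⊇ {$}; new: +{$}
  FOLLOW(S)={$}  FOLLOW(A)={$}  FOLLOW(B)={$,b,c}
pass 2: (stable)
  FOLLOW(S)={$}  FOLLOW(A)={$}  FOLLOW(B)={$,b,c}

FOLLOW(B) = ["$", "b", "c"]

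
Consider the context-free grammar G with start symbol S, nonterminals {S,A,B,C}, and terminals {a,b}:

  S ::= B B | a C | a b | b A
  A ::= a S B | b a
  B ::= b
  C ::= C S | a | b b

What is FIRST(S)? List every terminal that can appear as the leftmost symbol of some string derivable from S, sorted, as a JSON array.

FIRST iteration:
round 1:
  A via A→a S B: +{a}
  A via A→b a: +{b}
  B via B→b: +{b}
  C via C→a: +{a}
  C via C→b b: +{b}
  S via S→B B: +{b}
  S via S→a C: +{a}
  FIRST(S)={a,b}  FIRST(A)={a,b}  FIRST(B)={b}  FIRST(C)={a,b}
round 2: (no change)
  FIRST(S)={a,b}  FIRST(A)={a,b}  FIRST(B)={b}  FIRST(C)={a,b}

FIRST(S) = ["a", "b"]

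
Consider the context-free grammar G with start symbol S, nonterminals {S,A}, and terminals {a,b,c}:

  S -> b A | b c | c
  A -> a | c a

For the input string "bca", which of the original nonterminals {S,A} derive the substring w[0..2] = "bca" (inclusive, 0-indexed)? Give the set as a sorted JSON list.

Convert to CNF:
  S -> T2 A | T2 T0 | c
  A -> T0 T1 | a
  T0 -> c
  T1 -> a
  T2 -> b

CYK fill — only the sub-triangle for w[0..2]:
  T[0,0] 'b' = {T2}  orig:{}
  T[1,1] 'c' = {S,T0}  orig:{S}
  T[2,2] 'a' = {A,T1}  orig:{A}
  T[0,1] 'bc' = {S}
  T[1,2] 'ca' = {A}
  T[0,2] 'bca' = {S}

Original NTs in T[0,2] deriving "bca": ["S"]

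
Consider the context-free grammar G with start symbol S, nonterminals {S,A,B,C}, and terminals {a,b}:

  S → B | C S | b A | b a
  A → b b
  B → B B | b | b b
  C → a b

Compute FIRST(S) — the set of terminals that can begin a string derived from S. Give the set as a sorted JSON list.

FIRST iteration:
pass 1:
  A via A→b b: +{b}
  B via B→b: +{b}
  C via C→a b: +{a}
  S via S→B: +{b}
  S via S→C S: +{a}
  FIRST(S)={a,b}  FIRST(A)={b}  FIRST(B)={b}  FIRST(C)={a}
pass 2: (no change)
  FIRST(S)={a,b}  FIRST(A)={b}  FIRST(B)={b}  FIRST(C)={a}

FIRST(S) = ["a", "b"]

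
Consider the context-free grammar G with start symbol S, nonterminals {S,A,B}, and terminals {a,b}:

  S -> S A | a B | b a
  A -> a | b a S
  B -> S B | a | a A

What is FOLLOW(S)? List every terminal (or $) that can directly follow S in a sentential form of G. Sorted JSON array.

FIRST sets, iterate to fixpoint:
pass 1:
  A via A→a: +{a}
  A via A→b a S: +{b}
  B via B→a: +{a}
  S via S→a B: +{a}
  S via S→b a: +{b}
  FIRST[S]={a,b}  FIRST[A]={a,b}  FIRST[B]={a}
pass 2:
  B via B→S B: +{b}
  FIRST[S]={a,b}  FIRST[A]={a,b}  FIRST[B]={a,b}
pass 3: (stable)
  FIRST[S]={a,b}  FIRST[A]={a,b}  FIRST[B]={a,b}

FOLLOW sets:
initialize: $ ∈ FOLLOW(S)
round 1:
  B→S B: FOLLOW(S) ⊇ FIRST(B) = {a,b}; new: +{a,b}
  S→S A: FOLLOW(A) ⊇ FOLLOW(S) ⊇ {$,a,b}; new: +{$,a,b}
  S→a B: FOLLOW(B) ⊇ FOLLOW(S) ⊇ {$,a,b}; new: +{$,a,b}
  FOLLOW(S)={$,a,b}  FOLLOW(A)={$,a,b}  FOLLOW(B)={$,a,b}
round 2: (no change)
  FOLLOW(S)={$,a,b}  FOLLOW(A)={$,a,b}  FOLLOW(B)={$,a,b}

FOLLOW(S) = ["$", "a", "b"]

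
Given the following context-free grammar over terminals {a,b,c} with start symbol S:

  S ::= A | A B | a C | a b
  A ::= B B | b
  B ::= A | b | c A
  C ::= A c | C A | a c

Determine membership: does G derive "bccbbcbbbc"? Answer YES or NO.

Convert to CNF:
  S -> A B | B B | T1 C | T1 T2 | b
  A -> B B | b
  B -> B B | T0 A | b
  C -> A T0 | C A | T1 T0
  T0 -> c
  T1 -> a
  T2 -> b

CYK table (by increasing span):
  cell(0,0) b: {A,B,S,T2}  orig:{A,B,S}
  cell(1,1) c: {T0}  orig:{}
  cell(2,2) c: {T0}  orig:{}
  cell(3,3) b: {A,B,S,T2}  orig:{A,B,S}
  cell(4,4) b: {A,B,S,T2}  orig:{A,B,S}
  cell(5,5) c: {T0}  orig:{}
  cell(6,6) b: {A,B,S,T2}  orig:{A,B,S}
  cell(7,7) b: {A,B,S,T2}  orig:{A,B,S}
  cell(8,8) b: {A,B,S,T2}  orig:{A,B,S}
  cell(9,9) c: {T0}  orig:{}
  cell(0,1) bc: {C}
  cell(1,2) cc: ∅
  cell(2,3) cb: {B}
  cell(3,4) bb: {A,B,S}
  cell(4,5) bc: {C}
  cell(5,6) cb: {B}
  cell(6,7) bb: {A,B,S}
  cell(7,8) bb: {A,B,S}
  cell(8,9) bc: {C}
  cell(0,2) bcc: ∅
  cell(1,3) ccb: ∅
  cell(2,4) cbb: {A,B,S}
  cell(3,5) bbc: {C}
  cell(4,6) bcb: {A,B,C,S}
  cell(5,7) cbb: {A,B,S}
  cell(6,8) bbb: {A,B,S}
  cell(7,9) bbc: {C}
  cell(0,3) bccb: ∅
  cell(1,4) ccbb: {B}
  cell(2,5) cbbc: {C}
  cell(3,6) bbcb: {A,B,C,S}
  cell(4,7) bcbb: {A,B,C,S}
  cell(5,8) cbbb: {A,B,S}
  cell(6,9) bbbc: {C}
  cell(0,4) bccbb: {A,B,C,S}
  cell(1,5) ccbbc: ∅
  cell(2,6) cbbcb: {A,B,C,S}
  cell(3,7) bbcbb: {A,B,C,S}
  cell(4,8) bcbbb: {A,B,C,S}
  cell(5,9) cbbbc: {C}
  cell(0,5) bccbbc: {C}
  cell(1,6) ccbbcb: {A,B,S}
  cell(2,7) cbbcbb: {A,B,C,S}
  cell(3,8) bbcbbb: {A,B,C,S}
  cell(4,9) bcbbbc: {C}
  cell(0,6) bccbbcb: {A,B,C,S}
  cell(1,7) ccbbcbb: {A,B,S}
  cell(2,8) cbbcbbb: {A,B,C,S}
  cell(3,9) bbcbbbc: {C}
  cell(0,7) bccbbcbb: {A,B,C,S}
  cell(1,8) ccbbcbbb: {A,B,S}
  cell(2,9) cbbcbbbc: {C}
  cell(0,8) bccbbcbbb: {A,B,C,S}
  cell(1,9) ccbbcbbbc: {C}
  cell(0,9) bccbbcbbbc: {C}

S ∉ T[0,9] ⇒ NO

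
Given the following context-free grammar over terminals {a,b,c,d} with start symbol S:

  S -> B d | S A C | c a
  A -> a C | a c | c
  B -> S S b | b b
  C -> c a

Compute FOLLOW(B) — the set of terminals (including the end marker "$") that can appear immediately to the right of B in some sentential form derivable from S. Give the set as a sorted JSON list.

FIRST sets, iterate to fixpoint:
pass 1:
  A via A→a C: +{a}
  A via A→c: +{c}
  B via B→b b: +{b}
  C via C→c a: +{c}
  S via S→B d: +{b}
  S via S→c a: +{c}
  FIRST[S]={b,c}  FIRST[A]={a,c}  FIRST[B]={b}  FIRST[C]={c}
pass 2:
  B via B→S S b: +{c}
  FIRST[S]={b,c}  FIRST[A]={a,c}  FIRST[B]={b,c}  FIRST[C]={c}
pass 3: done
  FIRST[S]={b,c}  FIRST[A]={a,c}  FIRST[B]={b,c}  FIRST[C]={c}

FOLLOW sets:
seed FOLLOW(S) with $
iter 1:
  B→S S b: FOLLOW(S) ⊇ FIRST(S) = {b,c}; new: +{b,c}
  S→B d: FOLLOW(B) ⊇ FIRST(d) = {d}; new: +{d}
  S→S A C: FOLLOW(S) ⊇ FIRST(A) = {a,c}; new: +{a}
  S→S A C: FOLLOW(A) ⊇ FIRST(C) = {c}; new: +{c}
  S→S A C: FOLLOW(C) ⊇ FOLLOW(S) ⊇ {$,a,b,c}; new: +{$,a,b,c}
  S: {$,a,b,c}  A: {c}  B: {d}  C: {$,a,b,c}
iter 2: (stable)
  S: {$,a,b,c}  A: {c}  B: {d}  C: {$,a,b,c}

FOLLOW(B) = ["d"]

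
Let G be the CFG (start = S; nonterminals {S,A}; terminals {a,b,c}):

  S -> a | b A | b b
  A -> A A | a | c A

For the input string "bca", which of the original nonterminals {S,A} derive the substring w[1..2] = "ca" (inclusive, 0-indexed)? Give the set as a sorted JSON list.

Convert to CNF:
  S -> T1 A | T1 T1 | a
  A -> A A | T0 A | a
  T0 -> c
  T1 -> b

Fill CYK table bottom-up — only the sub-triangle for w[1..2]:
  T[1,1] 'c' = {T0}  orig:{}
  T[2,2] 'a' = {A,S}
  T[1,2] 'ca' = {A}

Original NTs in T[1,2] deriving "ca": ["A"]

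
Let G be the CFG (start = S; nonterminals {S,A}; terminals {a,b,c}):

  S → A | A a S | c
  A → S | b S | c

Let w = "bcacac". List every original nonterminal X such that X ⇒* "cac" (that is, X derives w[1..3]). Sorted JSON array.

Convert to CNF:
  S -> A X3 | T1 S | c
  A -> A X2 | T1 S | c
  T0 -> a
  T1 -> b
  X2 -> T0 S
  X3 -> T0 S

Fill CYK table bottom-up — only the sub-triangle for w[1..3]:
  cell(1,1) c: {A,S}
  cell(2,2) a: {T0}  orig:{}
  cell(3,3) c: {A,S}
  cell(1,2) ca: ∅
  cell(2,3) ac: {X2,X3}  orig:{}
  cell(1,3) cac: {A,S}

Original NTs in T[1,3] deriving "cac": ["A", "S"]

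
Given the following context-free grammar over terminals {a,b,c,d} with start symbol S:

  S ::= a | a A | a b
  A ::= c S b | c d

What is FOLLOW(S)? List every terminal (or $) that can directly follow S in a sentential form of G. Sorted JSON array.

FIRST sets, iterate to fixpoint:
pass 1:
  A via A→c S b: +{c}
  S via S→a: +{a}
  S: {a}  A: {c}
pass 2: (no change)
  S: {a}  A: {c}

FOLLOW iteration:
initialize: $ ∈ FOLLOW(S)
iter 1:
  A→c S b: FOLLOW(S) ⊇ FIRST(b) = {b}; new: +{b}
  S→a A: FOLLOW(A) ⊇ FOLLOW(S) ⊇ {$,b}; new: +{$,b}
  FOLLOW(S)={$,b}  FOLLOW(A)={$,b}
iter 2: (stable)
  FOLLOW(S)={$,b}  FOLLOW(A)={$,b}

FOLLOW(S) = ["$", "b"]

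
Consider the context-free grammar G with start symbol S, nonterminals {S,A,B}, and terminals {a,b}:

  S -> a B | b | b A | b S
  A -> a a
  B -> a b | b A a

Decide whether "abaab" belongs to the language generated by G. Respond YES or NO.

Convert to CNF:
  S -> T0 B | T1 A | T1 S | b
  A -> T0 T0
  B -> T0 T1 | T1 X2
  T0 -> a
  T1 -> b
  X2 -> A T0

CYK fill:
  [0..0]={T0}  "a"  orig:{}
  [1..1]={S,T1}  "b"  orig:{S}
  [2..2]={T0}  "a"  orig:{}
  [3..3]={T0}  "a"  orig:{}
  [4..4]={S,T1}  "b"  orig:{S}
  [0..1]={B}  "ab"
  [1..2]=∅  "ba"
  [2..3]={A}  "aa"
  [3..4]={B}  "ab"
  [0..2]=∅  "aba"
  [1..3]={S}  "baa"
  [2..4]={S}  "aab"
  [0..3]=∅  "abaa"
  [1..4]={S}  "baab"
  [0..4]=∅  "abaab"

S ∉ T[0,4] ⇒ NO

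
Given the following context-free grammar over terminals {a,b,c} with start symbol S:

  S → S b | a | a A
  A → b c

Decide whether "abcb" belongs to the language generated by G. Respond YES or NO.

CNF form of G:
  S -> S T0 | T2 A | a
  A -> T0 T1
  T0 -> b
  T1 -> c
  T2 -> a

CYK table (by increasing span):
  cell(0,0) a: {S,T2}  orig:{S}
  cell(1,1) b: {T0}  orig:{}
  cell(2,2) c: {T1}  orig:{}
  cell(3,3) b: {T0}  orig:{}
  cell(0,1) ab: {S}
  cell(1,2) bc: {A}
  cell(2,3) cb: ∅
  cell(0,2) abc: {S}
  cell(1,3) bcb: ∅
  cell(0,3) abcb: {S}

S ∈ T[0,3] ⇒ YES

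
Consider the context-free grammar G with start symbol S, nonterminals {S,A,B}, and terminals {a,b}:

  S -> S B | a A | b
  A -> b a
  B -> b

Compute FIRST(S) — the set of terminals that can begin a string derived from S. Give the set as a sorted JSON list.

FIRST iteration:
iter 1:
  A via A→b a: +{b}
  B via B→b: +{b}
  S via S→a A: +{a}
  S via S→b: +{b}
  S: {a,b}  A: {b}  B: {b}
iter 2: done
  S: {a,b}  A: {b}  B: {b}

FIRST(S) = ["a", "b"]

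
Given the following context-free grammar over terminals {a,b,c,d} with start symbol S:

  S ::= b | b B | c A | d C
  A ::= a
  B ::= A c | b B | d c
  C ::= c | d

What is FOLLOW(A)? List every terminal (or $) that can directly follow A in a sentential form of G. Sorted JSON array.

FIRST sets, iterate to fixpoint:
round 1:
  A via A→a: +{a}
  B via B→A c: +{a}
  B via B→b B: +{b}
  B via B→d c: +{d}
  C via C→c: +{c}
  C via C→d: +{d}
  S via S→b: +{b}
  S via S→c A: +{c}
  S via S→d C: +{d}
  FIRST[S]={b,c,d}  FIRST[A]={a}  FIRST[B]={a,b,d}  FIRST[C]={c,d}
round 2: (stable)
  FIRST[S]={b,c,d}  FIRST[A]={a}  FIRST[B]={a,b,d}  FIRST[C]={c,d}

Compute FOLLOW by fixpoint:
initialize: $ ∈ FOLLOW(S)
[1]
  B→A c: FOLLOW(A) ⊇ FIRST(c) = {c}; new: +{c}
  S→b B: FOLLOW(B) ⊇ FOLLOW(S) ⊇ {$}; new: +{$}
  S→c A: FOLLOW(A) ⊇ FOLLOW(S) ⊇ {$}; new: +{$}
  S→d C: FOLLOW(C) ⊇ FOLLOW(S) ⊇ {$}; new: +{$}
  FOLLOW[S]={$}  FOLLOW[A]={$,c}  FOLLOW[B]={$}  FOLLOW[C]={$}
[2] (stable)
  FOLLOW[S]={$}  FOLLOW[A]={$,c}  FOLLOW[B]={$}  FOLLOW[C]={$}

FOLLOW(A) = ["$", "c"]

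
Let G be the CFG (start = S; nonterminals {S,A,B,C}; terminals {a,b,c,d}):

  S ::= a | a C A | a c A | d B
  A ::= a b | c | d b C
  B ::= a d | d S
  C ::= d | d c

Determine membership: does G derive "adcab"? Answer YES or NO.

CNF form of G:
  S -> T0 X5 | T0 X6 | T2 B | a
  A -> T0 T1 | T2 X4 | c
  B -> T0 T2 | T2 S
  C -> T2 T3 | d
  T0 -> a
  T1 -> b
  T2 -> d
  T3 -> c
  X4 -> T1 C
  X5 -> C A
  X6 -> T3 A

CYK fill:
  cell(0,0) a: {S,T0}  orig:{S}
  cell(1,1) d: {C,T2}  orig:{C}
  cell(2,2) c: {A,T3}  orig:{A}
  cell(3,3) a: {S,T0}  orig:{S}
  cell(4,4) b: {T1}  orig:{}
  cell(0,1) ad: {B}
  cell(1,2) dc: {C,X5}  orig:{C}
  cell(2,3) ca: ∅
  cell(3,4) ab: {A}
  cell(0,2) adc: {S}
  cell(1,3) dca: ∅
  cell(2,4) cab: {X6}  orig:{}
  cell(0,3) adca: ∅
  cell(1,4) dcab: {X5}  orig:{}
  cell(0,4) adcab: {S}

S ∈ T[0,4] ⇒ YES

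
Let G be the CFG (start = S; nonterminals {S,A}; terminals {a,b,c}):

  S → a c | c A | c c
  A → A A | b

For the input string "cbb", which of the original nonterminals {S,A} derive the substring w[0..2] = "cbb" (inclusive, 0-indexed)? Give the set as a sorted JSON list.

CNF form of G:
  S -> T0 T1 | T1 A | T1 T1
  A -> A A | b
  T0 -> a
  T1 -> c

CYK table (by increasing span) — only the sub-triangle for w[0..2]:
  [0..0]={T1}  "c"  orig:{}
  [1..1]={A}  "b"
  [2..2]={A}  "b"
  [0..1]={S}  "cb"
  [1..2]={A}  "bb"
  [0..2]={S}  "cbb"

Original NTs in T[0,2] deriving "cbb": ["S"]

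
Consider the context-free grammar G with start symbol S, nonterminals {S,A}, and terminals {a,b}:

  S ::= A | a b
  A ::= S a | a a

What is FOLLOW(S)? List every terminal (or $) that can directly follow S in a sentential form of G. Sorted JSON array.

Compute FIRST by fixpoint:
iter 1:
  A via A→a a: +{a}
  S via S→A: +{a}
  FIRST[S]={a}  FIRST[A]={a}
iter 2: — fixpoint
  FIRST[S]={a}  FIRST[A]={a}

Compute FOLLOW by fixpoint:
FOLLOW(S) := {$}
round 1:
  A→S a: FOLLOW(S) ⊇ FIRST(a) = {a}; new: +{a}
  S→A: FOLLOW(A) ⊇ FOLLOW(S) ⊇ {$,a}; new: +{$,a}
  FOLLOW(S)={$,a}  FOLLOW(A)={$,a}
round 2: done
  FOLLOW(S)={$,a}  FOLLOW(A)={$,a}

FOLLOW(S) = ["$", "a"]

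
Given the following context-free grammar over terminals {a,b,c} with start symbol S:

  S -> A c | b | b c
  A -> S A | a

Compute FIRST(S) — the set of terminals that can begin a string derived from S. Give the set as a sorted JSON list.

Compute FIRST by fixpoint:
round 1:
  A via A→a: +{a}
  S via S→A c: +{a}
  S via S→b: +{b}
  FIRST[S]={a,b}  FIRST[A]={a}
round 2:
  A via A→S A: +{b}
  FIRST[S]={a,b}  FIRST[A]={a,b}
round 3: (no change)
  FIRST[S]={a,b}  FIRST[A]={a,b}

FIRST(S) = ["a", "b"]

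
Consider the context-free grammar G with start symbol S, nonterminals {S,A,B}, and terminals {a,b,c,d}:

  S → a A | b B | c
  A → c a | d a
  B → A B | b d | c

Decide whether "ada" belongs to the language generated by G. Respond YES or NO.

CNF form of G:
  S -> T1 A | T3 B | c
  A -> T0 T1 | T2 T1
  B -> A B | T3 T2 | c
  T0 -> c
  T1 -> a
  T2 -> d
  T3 -> b

CYK fill:
  T[0,0] 'a' = {T1}  orig:{}
  T[1,1] 'd' = {T2}  orig:{}
  T[2,2] 'a' = {T1}  orig:{}
  T[0,1] 'ad' = ∅
  T[1,2] 'da' = {A}
  T[0,2] 'ada' = {S}

S ∈ T[0,2] ⇒ YES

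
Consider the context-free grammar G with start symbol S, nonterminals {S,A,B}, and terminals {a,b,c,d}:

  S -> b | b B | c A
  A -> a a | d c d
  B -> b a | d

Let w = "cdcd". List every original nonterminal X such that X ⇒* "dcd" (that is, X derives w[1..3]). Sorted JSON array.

CNF form of G:
  S -> T2 A | T3 B | b
  A -> T0 T0 | T1 X4
  B -> T3 T0 | d
  T0 -> a
  T1 -> d
  T2 -> c
  T3 -> b
  X4 -> T2 T1

CYK fill, restricted to cells inside w[1..3]:
  [1..1]={B,T1}  "d"  orig:{B}
  [2..2]={T2}  "c"  orig:{}
  [3..3]={B,T1}  "d"  orig:{B}
  [1..2]=∅  "dc"
  [2..3]={X4}  "cd"  orig:{}
  [1..3]={A}  "dcd"

Original NTs in T[1,3] deriving "dcd": ["A"]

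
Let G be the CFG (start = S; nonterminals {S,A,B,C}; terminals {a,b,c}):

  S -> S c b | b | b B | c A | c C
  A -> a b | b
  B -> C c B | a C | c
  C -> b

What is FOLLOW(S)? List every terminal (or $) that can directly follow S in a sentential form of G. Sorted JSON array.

FIRST sets, iterate to fixpoint:
[1]
  A via A→a b: +{a}
  A via A→b: +{b}
  B via B→a C: +{a}
  B via B→c: +{c}
  C via C→b: +{b}
  S via S→b: +{b}
  S via S→c A: +{c}
  S: {b,c}  A: {a,b}  B: {a,c}  C: {b}
[2]
  B via B→C c B: +{b}
  S: {b,c}  A: {a,b}  B: {a,b,c}  C: {b}
[3] (no change)
  S: {b,c}  A: {a,b}  B: {a,b,c}  C: {b}

FOLLOW sets:
initialize: $ ∈ FOLLOW(S)
iter 1:
  B→C c B: FOLLOW(C) ⊇ FIRST(c) = {c}; new: +{c}
  S→S c b: FOLLOW(S) ⊇ FIRST(c) = {c}; new: +{c}
  S→b B: FOLLOW(B) ⊇ FOLLOW(S) ⊇ {$,c}; new: +{$,c}
  S→c A: FOLLOW(A) ⊇ FOLLOW(S) ⊇ {$,c}; new: +{$,c}
  S→c C: FOLLOW(C) ⊇ FOLLOW(S) ⊇ {$,c}; new: +{$}
  S: {$,c}  A: {$,c}  B: {$,c}  C: {$,c}
iter 2: — fixpoint
  S: {$,c}  A: {$,c}  B: {$,c}  C: {$,c}

FOLLOW(S) = ["$", "c"]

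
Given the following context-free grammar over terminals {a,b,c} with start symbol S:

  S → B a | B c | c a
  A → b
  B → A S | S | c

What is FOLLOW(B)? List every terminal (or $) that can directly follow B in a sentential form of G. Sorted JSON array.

Compute FIRST by fixpoint:
pass 1:
  A via A→b: +{b}
  B via B→A S: +{b}
  B via B→c: +{c}
  S via S→B a: +{b,c}
  FIRST[S]={b,c}  FIRST[A]={b}  FIRST[B]={b,c}
pass 2: (stable)
  FIRST[S]={b,c}  FIRST[A]={b}  FIRST[B]={b,c}

FOLLOW sets:
FOLLOW(S) := {$}
[1]
  B→A S: FOLLOW(A) ⊇ FIRST(S) = {b,c}; new: +{b,c}
  S→B a: FOLLOW(B) ⊇ FIRST(a) = {a}; new: +{a}
  S→B c: FOLLOW(B) ⊇ FIRST(c) = {c}; new: +{c}
  S: {$}  A: {b,c}  B: {a,c}
[2]
  B→A S: FOLLOW(S) ⊇ FOLLOW(B) ⊇ {a,c}; new: +{a,c}
  S: {$,a,c}  A: {b,c}  B: {a,c}
[3] done
  S: {$,a,c}  A: {b,c}  B: {a,c}

FOLLOW(B) = ["a", "c"]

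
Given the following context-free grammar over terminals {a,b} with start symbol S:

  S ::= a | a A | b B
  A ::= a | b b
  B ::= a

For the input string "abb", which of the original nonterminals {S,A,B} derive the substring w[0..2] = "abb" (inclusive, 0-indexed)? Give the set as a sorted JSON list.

CNF form of G:
  S -> T0 B | T1 A | a
  A -> T0 T0 | a
  B -> a
  T0 -> b
  T1 -> a

Fill CYK table bottom-up (cells [i..j] with 0 ≤ i ≤ j ≤ 2 only):
  [0..0]={A,B,S,T1}  "a"  orig:{A,B,S}
  [1..1]={T0}  "b"  orig:{}
  [2..2]={T0}  "b"  orig:{}
  [0..1]=∅  "ab"
  [1..2]={A}  "bb"
  [0..2]={S}  "abb"

Original NTs in T[0,2] deriving "abb": ["S"]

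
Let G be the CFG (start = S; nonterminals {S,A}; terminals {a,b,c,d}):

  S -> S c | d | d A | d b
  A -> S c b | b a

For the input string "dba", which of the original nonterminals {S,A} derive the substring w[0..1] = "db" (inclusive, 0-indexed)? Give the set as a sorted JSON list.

CNF form of G:
  S -> S T0 | T3 A | T3 T1 | d
  A -> S X4 | T1 T2
  T0 -> c
  T1 -> b
  T2 -> a
  T3 -> d
  X4 -> T0 T1

Fill CYK table bottom-up (cells [i..j] with 0 ≤ i ≤ j ≤ 1 only):
  T[0,0] 'd' = {S,T3}  orig:{S}
  T[1,1] 'b' = {T1}  orig:{}
  T[0,1] 'db' = {S}

Original NTs in T[0,1] deriving "db": ["S"]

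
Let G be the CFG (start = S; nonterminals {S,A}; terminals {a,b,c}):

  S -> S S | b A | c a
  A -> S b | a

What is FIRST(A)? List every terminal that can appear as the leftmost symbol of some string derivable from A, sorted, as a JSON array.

Compute FIRST by fixpoint:
pass 1:
  A via A→a: +{a}
  S via S→b A: +{b}
  S via S→c a: +{c}
  FIRST[S]={b,c}  FIRST[A]={a}
pass 2:
  A via A→S b: +{b,c}
  FIRST[S]={b,c}  FIRST[A]={a,b,c}
pass 3: done
  FIRST[S]={b,c}  FIRST[A]={a,b,c}

FIRST(A) = ["a", "b", "c"]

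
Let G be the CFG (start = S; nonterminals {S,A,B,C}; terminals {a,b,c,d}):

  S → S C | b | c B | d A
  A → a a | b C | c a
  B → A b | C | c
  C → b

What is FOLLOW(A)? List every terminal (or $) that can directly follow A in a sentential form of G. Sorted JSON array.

FIRST iteration:
round 1:
  A via A→a a: +{a}
  A via A→b C: +{b}
  A via A→c a: +{c}
  B via B→A b: +{a,b,c}
  C via C→b: +{b}
  S via S→b: +{b}
  S via S→c B: +{c}
  S via S→d A: +{d}
  FIRST[S]={b,c,d}  FIRST[A]={a,b,c}  FIRST[B]={a,b,c}  FIRST[C]={b}
round 2: (no change)
  FIRST[S]={b,c,d}  FIRST[A]={a,b,c}  FIRST[B]={a,b,c}  FIRST[C]={b}

FOLLOW iteration:
initialize: $ ∈ FOLLOW(S)
pass 1:
  B→A b: FOLLOW(A) ⊇ FIRST(b) = {b}; new: +{b}
  S→S C: FOLLOW(S) ⊇ FIRST(C) = {b}; new: +{b}
  S→S C: FOLLOW(C) ⊇ FOLLOW(S) ⊇ {$,b}; new: +{$,b}
  S→c B: FOLLOW(B) ⊇ FOLLOW(S) ⊇ {$,b}; new: +{$,b}
  S→d A: FOLLOW(A) ⊇ FOLLOW(S) ⊇ {$,b}; new: +{$}
  S: {$,b}  A: {$,b}  B: {$,b}  C: {$,b}
pass 2: — fixpoint
  S: {$,b}  A: {$,b}  B: {$,b}  C: {$,b}

FOLLOW(A) = ["$", "b"]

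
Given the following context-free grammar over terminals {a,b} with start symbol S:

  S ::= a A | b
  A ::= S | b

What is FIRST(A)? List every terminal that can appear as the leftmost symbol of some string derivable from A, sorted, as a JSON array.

FIRST iteration:
iter 1:
  A via A→b: +{b}
  S via S→a A: +{a}
  S via S→b: +{b}
  FIRST[S]={a,b}  FIRST[A]={b}
iter 2:
  A via A→S: +{a}
  FIRST[S]={a,b}  FIRST[A]={a,b}
iter 3: (stable)
  FIRST[S]={a,b}  FIRST[A]={a,b}

FIRST(A) = ["a", "b"]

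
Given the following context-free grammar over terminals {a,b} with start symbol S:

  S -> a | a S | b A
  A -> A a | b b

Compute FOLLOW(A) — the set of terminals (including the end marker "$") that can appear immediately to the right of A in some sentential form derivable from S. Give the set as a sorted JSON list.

FIRST sets, iterate to fixpoint:
iter 1:
  A via A→b b: +{b}
  S via S→a: +{a}
  S via S→b A: +{b}
  S: {a,b}  A: {b}
iter 2: (stable)
  S: {a,b}  A: {b}

Compute FOLLOW by fixpoint:
initialize: $ ∈ FOLLOW(S)
[1]
  A→A a: FOLLOW(A) ⊇ FIRST(a) = {a}; new: +{a}
  S→b A: FOLLOW(A) ⊇ FOLLOW(S) ⊇ {$}; new: +{$}
  S: {$}  A: {$,a}
[2] done
  S: {$}  A: {$,a}

FOLLOW(A) = ["$", "a"]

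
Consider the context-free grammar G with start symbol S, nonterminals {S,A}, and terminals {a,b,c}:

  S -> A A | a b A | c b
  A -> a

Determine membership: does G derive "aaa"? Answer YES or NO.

Convert to CNF:
  S -> A A | T0 X3 | T2 T1
  A -> a
  T0 -> a
  T1 -> b
  T2 -> c
  X3 -> T1 A

CYK fill:
  [0..0]={A,T0}  "a"  orig:{A}
  [1..1]={A,T0}  "a"  orig:{A}
  [2..2]={A,T0}  "a"  orig:{A}
  [0..1]={S}  "aa"
  [1..2]={S}  "aa"
  [0..2]=∅  "aaa"

S ∉ T[0,2] ⇒ NO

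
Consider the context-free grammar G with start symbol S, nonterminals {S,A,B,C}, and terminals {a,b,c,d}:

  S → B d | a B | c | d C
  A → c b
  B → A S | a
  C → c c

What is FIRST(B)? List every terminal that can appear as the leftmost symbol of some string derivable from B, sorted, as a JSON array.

Compute FIRST by fixpoint:
round 1:
  A via A→c b: +{c}
  B via B→A S: +{c}
  B via B→a: +{a}
  C via C→c c: +{c}
  S via S→B d: +{a,c}
  S via S→d C: +{d}
  FIRST[S]={a,c,d}  FIRST[A]={c}  FIRST[B]={a,c}  FIRST[C]={c}
round 2: (no change)
  FIRST[S]={a,c,d}  FIRST[A]={c}  FIRST[B]={a,c}  FIRST[C]={c}

FIRST(B) = ["a", "c"]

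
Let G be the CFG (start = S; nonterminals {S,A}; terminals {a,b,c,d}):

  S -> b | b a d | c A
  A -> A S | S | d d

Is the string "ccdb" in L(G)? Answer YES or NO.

Convert to CNF:
  S -> T0 X5 | T3 A | b
  A -> A S | T0 X4 | T2 T2 | T3 A | b
  T0 -> b
  T1 -> a
  T2 -> d
  T3 -> c
  X4 -> T1 T2
  X5 -> T1 T2

CYK table (by increasing span):
  cell(0,0) c: {T3}  orig:{}
  cell(1,1) c: {T3}  orig:{}
  cell(2,2) d: {T2}  orig:{}
  cell(3,3) b: {A,S,T0}  orig:{A,S}
  cell(0,1) cc: ∅
  cell(1,2) cd: ∅
  cell(2,3) db: ∅
  cell(0,2) ccd: ∅
  cell(1,3) cdb: ∅
  cell(0,3) ccdb: ∅

S ∉ T[0,3] ⇒ NO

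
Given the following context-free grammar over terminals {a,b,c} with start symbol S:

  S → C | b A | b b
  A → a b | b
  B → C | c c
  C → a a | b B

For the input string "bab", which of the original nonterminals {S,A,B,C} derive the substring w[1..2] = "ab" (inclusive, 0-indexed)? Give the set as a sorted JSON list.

CNF form of G:
  S -> T0 T0 | T1 A | T1 B | T1 T1
  A -> T0 T1 | b
  B -> T0 T0 | T1 B | T2 T2
  C -> T0 T0 | T1 B
  T0 -> a
  T1 -> b
  T2 -> c

CYK fill — only the sub-triangle for w[1..2]:
  T[1,1] 'a' = {T0}  orig:{}
  T[2,2] 'b' = {A,T1}  orig:{A}
  T[1,2] 'ab' = {A}

Original NTs in T[1,2] deriving "ab": ["A"]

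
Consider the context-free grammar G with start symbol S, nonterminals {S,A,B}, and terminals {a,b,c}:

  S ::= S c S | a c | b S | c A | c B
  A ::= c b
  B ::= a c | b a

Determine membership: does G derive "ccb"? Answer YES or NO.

CNF form of G:
  S -> S X3 | T0 A | T0 B | T1 S | T2 T0
  A -> T0 T1
  B -> T1 T2 | T2 T0
  T0 -> c
  T1 -> b
  T2 -> a
  X3 -> T0 S

CYK fill:
  T[0,0] 'c' = {T0}  orig:{}
  T[1,1] 'c' = {T0}  orig:{}
  T[2,2] 'b' = {T1}  orig:{}
  T[0,1] 'cc' = ∅
  T[1,2] 'cb' = {A}
  T[0,2] 'ccb' = {S}

S ∈ T[0,2] ⇒ YES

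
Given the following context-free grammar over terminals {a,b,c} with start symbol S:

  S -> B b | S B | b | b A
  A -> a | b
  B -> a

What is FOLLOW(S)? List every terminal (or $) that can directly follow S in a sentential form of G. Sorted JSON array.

FIRST iteration:
pass 1:
  A via A→a: +{a}
  A via A→b: +{b}
  B via B→a: +{a}
  S via S→B b: +{a}
  S via S→b: +{b}
  FIRST(S)={a,b}  FIRST(A)={a,b}  FIRST(B)={a}
pass 2: done
  FIRST(S)={a,b}  FIRST(A)={a,b}  FIRST(B)={a}

Compute FOLLOW by fixpoint:
FOLLOW(S) := {$}
round 1:
  S→B b: FOLLOW(B) ⊇ FIRST(b) = {b}; new: +{b}
  S→S B: FOLLOW(S) ⊇ FIRST(B) = {a}; new: +{a}
  S→S B: FOLLOW(B) ⊇ FOLLOW(S) ⊇ {$,a}; new: +{$,a}
  S→b A: FOLLOW(A) ⊇ FOLLOW(S) ⊇ {$,a}; new: +{$,a}
  S: {$,a}  A: {$,a}  B: {$,a,b}
round 2: — fixpoint
  S: {$,a}  A: {$,a}  B: {$,a,b}

FOLLOW(S) = ["$", "a"]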